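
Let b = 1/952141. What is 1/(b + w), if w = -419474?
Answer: -952141/399398393833 ≈ -2.3839e-6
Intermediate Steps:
b = 1/952141 ≈ 1.0503e-6
1/(b + w) = 1/(1/952141 - 419474) = 1/(-399398393833/952141) = -952141/399398393833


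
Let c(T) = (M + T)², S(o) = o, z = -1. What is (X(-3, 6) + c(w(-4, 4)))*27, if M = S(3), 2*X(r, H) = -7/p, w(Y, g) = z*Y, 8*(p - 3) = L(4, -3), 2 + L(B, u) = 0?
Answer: 14175/11 ≈ 1288.6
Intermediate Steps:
L(B, u) = -2 (L(B, u) = -2 + 0 = -2)
p = 11/4 (p = 3 + (⅛)*(-2) = 3 - ¼ = 11/4 ≈ 2.7500)
w(Y, g) = -Y
X(r, H) = -14/11 (X(r, H) = (-7/11/4)/2 = (-7*4/11)/2 = (½)*(-28/11) = -14/11)
M = 3
c(T) = (3 + T)²
(X(-3, 6) + c(w(-4, 4)))*27 = (-14/11 + (3 - 1*(-4))²)*27 = (-14/11 + (3 + 4)²)*27 = (-14/11 + 7²)*27 = (-14/11 + 49)*27 = (525/11)*27 = 14175/11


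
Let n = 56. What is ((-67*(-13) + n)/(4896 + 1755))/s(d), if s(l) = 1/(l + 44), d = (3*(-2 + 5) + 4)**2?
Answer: 21939/739 ≈ 29.687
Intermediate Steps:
d = 169 (d = (3*3 + 4)**2 = (9 + 4)**2 = 13**2 = 169)
s(l) = 1/(44 + l)
((-67*(-13) + n)/(4896 + 1755))/s(d) = ((-67*(-13) + 56)/(4896 + 1755))/(1/(44 + 169)) = ((871 + 56)/6651)/(1/213) = (927*(1/6651))/(1/213) = (103/739)*213 = 21939/739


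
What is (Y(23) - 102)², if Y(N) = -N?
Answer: 15625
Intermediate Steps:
(Y(23) - 102)² = (-1*23 - 102)² = (-23 - 102)² = (-125)² = 15625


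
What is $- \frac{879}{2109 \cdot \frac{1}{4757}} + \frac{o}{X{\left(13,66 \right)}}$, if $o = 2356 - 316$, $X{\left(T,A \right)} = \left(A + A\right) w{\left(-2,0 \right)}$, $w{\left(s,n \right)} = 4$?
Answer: $- \frac{30603867}{15466} \approx -1978.8$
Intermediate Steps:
$X{\left(T,A \right)} = 8 A$ ($X{\left(T,A \right)} = \left(A + A\right) 4 = 2 A 4 = 8 A$)
$o = 2040$
$- \frac{879}{2109 \cdot \frac{1}{4757}} + \frac{o}{X{\left(13,66 \right)}} = - \frac{879}{2109 \cdot \frac{1}{4757}} + \frac{2040}{8 \cdot 66} = - \frac{879}{2109 \cdot \frac{1}{4757}} + \frac{2040}{528} = - \frac{879}{\frac{2109}{4757}} + 2040 \cdot \frac{1}{528} = \left(-879\right) \frac{4757}{2109} + \frac{85}{22} = - \frac{1393801}{703} + \frac{85}{22} = - \frac{30603867}{15466}$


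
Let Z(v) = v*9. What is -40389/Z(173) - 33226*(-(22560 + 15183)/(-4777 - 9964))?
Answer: -651049846525/7650579 ≈ -85098.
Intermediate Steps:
Z(v) = 9*v
-40389/Z(173) - 33226*(-(22560 + 15183)/(-4777 - 9964)) = -40389/(9*173) - 33226*(-(22560 + 15183)/(-4777 - 9964)) = -40389/1557 - 33226/((-(-14741)/37743)) = -40389*1/1557 - 33226/((-(-14741)/37743)) = -13463/519 - 33226/((-1*(-14741/37743))) = -13463/519 - 33226/14741/37743 = -13463/519 - 33226*37743/14741 = -13463/519 - 1254048918/14741 = -651049846525/7650579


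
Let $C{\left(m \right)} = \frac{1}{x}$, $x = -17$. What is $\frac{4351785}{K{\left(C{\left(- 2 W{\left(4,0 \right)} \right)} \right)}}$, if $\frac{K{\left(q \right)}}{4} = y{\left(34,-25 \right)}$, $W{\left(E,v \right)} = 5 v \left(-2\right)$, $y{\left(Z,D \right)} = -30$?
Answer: $- \frac{290119}{8} \approx -36265.0$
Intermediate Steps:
$W{\left(E,v \right)} = - 10 v$
$C{\left(m \right)} = - \frac{1}{17}$ ($C{\left(m \right)} = \frac{1}{-17} = - \frac{1}{17}$)
$K{\left(q \right)} = -120$ ($K{\left(q \right)} = 4 \left(-30\right) = -120$)
$\frac{4351785}{K{\left(C{\left(- 2 W{\left(4,0 \right)} \right)} \right)}} = \frac{4351785}{-120} = 4351785 \left(- \frac{1}{120}\right) = - \frac{290119}{8}$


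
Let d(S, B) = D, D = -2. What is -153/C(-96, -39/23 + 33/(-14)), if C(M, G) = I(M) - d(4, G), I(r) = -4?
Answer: 153/2 ≈ 76.500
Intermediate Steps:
d(S, B) = -2
C(M, G) = -2 (C(M, G) = -4 - 1*(-2) = -4 + 2 = -2)
-153/C(-96, -39/23 + 33/(-14)) = -153/(-2) = -153*(-½) = 153/2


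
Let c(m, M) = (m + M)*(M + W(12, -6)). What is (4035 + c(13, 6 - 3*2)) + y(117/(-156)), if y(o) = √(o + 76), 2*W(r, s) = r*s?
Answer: 3567 + √301/2 ≈ 3575.7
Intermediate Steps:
W(r, s) = r*s/2 (W(r, s) = (r*s)/2 = r*s/2)
y(o) = √(76 + o)
c(m, M) = (-36 + M)*(M + m) (c(m, M) = (m + M)*(M + (½)*12*(-6)) = (M + m)*(M - 36) = (M + m)*(-36 + M) = (-36 + M)*(M + m))
(4035 + c(13, 6 - 3*2)) + y(117/(-156)) = (4035 + ((6 - 3*2)² - 36*(6 - 3*2) - 36*13 + (6 - 3*2)*13)) + √(76 + 117/(-156)) = (4035 + ((6 - 6)² - 36*(6 - 6) - 468 + (6 - 6)*13)) + √(76 + 117*(-1/156)) = (4035 + (0² - 36*0 - 468 + 0*13)) + √(76 - ¾) = (4035 + (0 + 0 - 468 + 0)) + √(301/4) = (4035 - 468) + √301/2 = 3567 + √301/2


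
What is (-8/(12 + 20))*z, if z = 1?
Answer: -1/4 ≈ -0.25000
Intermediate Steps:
(-8/(12 + 20))*z = -8/(12 + 20)*1 = -8/32*1 = -8*1/32*1 = -1/4*1 = -1/4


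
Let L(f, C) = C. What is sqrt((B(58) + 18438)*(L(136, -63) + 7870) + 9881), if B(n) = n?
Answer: sqrt(144408153) ≈ 12017.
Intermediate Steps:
sqrt((B(58) + 18438)*(L(136, -63) + 7870) + 9881) = sqrt((58 + 18438)*(-63 + 7870) + 9881) = sqrt(18496*7807 + 9881) = sqrt(144398272 + 9881) = sqrt(144408153)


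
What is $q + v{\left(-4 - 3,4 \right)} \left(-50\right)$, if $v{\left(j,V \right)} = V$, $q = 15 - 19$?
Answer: $-204$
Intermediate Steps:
$q = -4$
$q + v{\left(-4 - 3,4 \right)} \left(-50\right) = -4 + 4 \left(-50\right) = -4 - 200 = -204$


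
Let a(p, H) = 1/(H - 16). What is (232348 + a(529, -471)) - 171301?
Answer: 29729888/487 ≈ 61047.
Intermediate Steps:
a(p, H) = 1/(-16 + H)
(232348 + a(529, -471)) - 171301 = (232348 + 1/(-16 - 471)) - 171301 = (232348 + 1/(-487)) - 171301 = (232348 - 1/487) - 171301 = 113153475/487 - 171301 = 29729888/487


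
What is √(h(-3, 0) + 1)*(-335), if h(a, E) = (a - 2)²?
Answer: -335*√26 ≈ -1708.2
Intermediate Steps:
h(a, E) = (-2 + a)²
√(h(-3, 0) + 1)*(-335) = √((-2 - 3)² + 1)*(-335) = √((-5)² + 1)*(-335) = √(25 + 1)*(-335) = √26*(-335) = -335*√26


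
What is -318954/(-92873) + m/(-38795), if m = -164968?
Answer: 27694893494/3603008035 ≈ 7.6866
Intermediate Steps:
-318954/(-92873) + m/(-38795) = -318954/(-92873) - 164968/(-38795) = -318954*(-1/92873) - 164968*(-1/38795) = 318954/92873 + 164968/38795 = 27694893494/3603008035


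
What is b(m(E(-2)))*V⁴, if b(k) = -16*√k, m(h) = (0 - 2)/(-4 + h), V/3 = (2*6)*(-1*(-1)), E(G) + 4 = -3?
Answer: -26873856*√22/11 ≈ -1.1459e+7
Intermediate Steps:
E(G) = -7 (E(G) = -4 - 3 = -7)
V = 36 (V = 3*((2*6)*(-1*(-1))) = 3*(12*1) = 3*12 = 36)
m(h) = -2/(-4 + h)
b(m(E(-2)))*V⁴ = -16*√2*√(-1/(-4 - 7))*36⁴ = -16*√2*√(-1/(-11))*1679616 = -16*√22/11*1679616 = -26873856*√22/11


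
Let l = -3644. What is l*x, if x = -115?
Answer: 419060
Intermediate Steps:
l*x = -3644*(-115) = 419060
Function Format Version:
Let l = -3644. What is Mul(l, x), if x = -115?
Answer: 419060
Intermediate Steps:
Mul(l, x) = Mul(-3644, -115) = 419060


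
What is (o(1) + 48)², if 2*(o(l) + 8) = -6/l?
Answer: 1369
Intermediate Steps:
o(l) = -8 - 3/l (o(l) = -8 + (-6/l)/2 = -8 - 3/l)
(o(1) + 48)² = ((-8 - 3/1) + 48)² = ((-8 - 3*1) + 48)² = ((-8 - 3) + 48)² = (-11 + 48)² = 37² = 1369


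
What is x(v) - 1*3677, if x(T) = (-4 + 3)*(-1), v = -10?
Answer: -3676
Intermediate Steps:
x(T) = 1 (x(T) = -1*(-1) = 1)
x(v) - 1*3677 = 1 - 1*3677 = 1 - 3677 = -3676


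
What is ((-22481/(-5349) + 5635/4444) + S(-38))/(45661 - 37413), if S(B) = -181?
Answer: -4172495857/196062845088 ≈ -0.021281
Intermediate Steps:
((-22481/(-5349) + 5635/4444) + S(-38))/(45661 - 37413) = ((-22481/(-5349) + 5635/4444) - 181)/(45661 - 37413) = ((-22481*(-1/5349) + 5635*(1/4444)) - 181)/8248 = ((22481/5349 + 5635/4444) - 181)*(1/8248) = (130047179/23770956 - 181)*(1/8248) = -4172495857/23770956*1/8248 = -4172495857/196062845088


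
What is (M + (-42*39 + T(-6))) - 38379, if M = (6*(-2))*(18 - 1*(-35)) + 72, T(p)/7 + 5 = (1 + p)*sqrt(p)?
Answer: -40616 - 35*I*sqrt(6) ≈ -40616.0 - 85.732*I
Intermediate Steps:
T(p) = -35 + 7*sqrt(p)*(1 + p) (T(p) = -35 + 7*((1 + p)*sqrt(p)) = -35 + 7*(sqrt(p)*(1 + p)) = -35 + 7*sqrt(p)*(1 + p))
M = -564 (M = -12*(18 + 35) + 72 = -12*53 + 72 = -636 + 72 = -564)
(M + (-42*39 + T(-6))) - 38379 = (-564 + (-42*39 + (-35 + 7*sqrt(-6) + 7*(-6)**(3/2)))) - 38379 = (-564 + (-1638 + (-35 + 7*(I*sqrt(6)) + 7*(-6*I*sqrt(6))))) - 38379 = (-564 + (-1638 + (-35 + 7*I*sqrt(6) - 42*I*sqrt(6)))) - 38379 = (-564 + (-1638 + (-35 - 35*I*sqrt(6)))) - 38379 = (-564 + (-1673 - 35*I*sqrt(6))) - 38379 = (-2237 - 35*I*sqrt(6)) - 38379 = -40616 - 35*I*sqrt(6)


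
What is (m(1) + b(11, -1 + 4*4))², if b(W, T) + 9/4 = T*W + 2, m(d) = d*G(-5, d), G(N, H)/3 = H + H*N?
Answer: 373321/16 ≈ 23333.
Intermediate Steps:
G(N, H) = 3*H + 3*H*N (G(N, H) = 3*(H + H*N) = 3*H + 3*H*N)
m(d) = -12*d² (m(d) = d*(3*d*(1 - 5)) = d*(3*d*(-4)) = d*(-12*d) = -12*d²)
b(W, T) = -¼ + T*W (b(W, T) = -9/4 + (T*W + 2) = -9/4 + (2 + T*W) = -¼ + T*W)
(m(1) + b(11, -1 + 4*4))² = (-12*1² + (-¼ + (-1 + 4*4)*11))² = (-12*1 + (-¼ + (-1 + 16)*11))² = (-12 + (-¼ + 15*11))² = (-12 + (-¼ + 165))² = (-12 + 659/4)² = (611/4)² = 373321/16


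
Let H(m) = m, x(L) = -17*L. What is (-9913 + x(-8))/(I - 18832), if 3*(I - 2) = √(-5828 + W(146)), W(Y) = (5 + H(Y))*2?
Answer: 30683485/59094919 + 3259*I*√614/118189838 ≈ 0.51922 + 0.00068326*I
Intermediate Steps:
W(Y) = 10 + 2*Y (W(Y) = (5 + Y)*2 = 10 + 2*Y)
I = 2 + I*√614 (I = 2 + √(-5828 + (10 + 2*146))/3 = 2 + √(-5828 + (10 + 292))/3 = 2 + √(-5828 + 302)/3 = 2 + √(-5526)/3 = 2 + (3*I*√614)/3 = 2 + I*√614 ≈ 2.0 + 24.779*I)
(-9913 + x(-8))/(I - 18832) = (-9913 - 17*(-8))/((2 + I*√614) - 18832) = (-9913 + 136)/(-18830 + I*√614) = -9777/(-18830 + I*√614)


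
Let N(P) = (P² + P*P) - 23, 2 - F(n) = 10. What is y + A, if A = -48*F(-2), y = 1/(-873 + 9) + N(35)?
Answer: 2428703/864 ≈ 2811.0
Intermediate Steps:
F(n) = -8 (F(n) = 2 - 1*10 = 2 - 10 = -8)
N(P) = -23 + 2*P² (N(P) = (P² + P²) - 23 = 2*P² - 23 = -23 + 2*P²)
y = 2096927/864 (y = 1/(-873 + 9) + (-23 + 2*35²) = 1/(-864) + (-23 + 2*1225) = -1/864 + (-23 + 2450) = -1/864 + 2427 = 2096927/864 ≈ 2427.0)
A = 384 (A = -48*(-8) = 384)
y + A = 2096927/864 + 384 = 2428703/864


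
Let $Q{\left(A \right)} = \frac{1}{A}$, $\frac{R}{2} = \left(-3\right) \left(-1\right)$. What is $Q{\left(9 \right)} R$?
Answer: $\frac{2}{3} \approx 0.66667$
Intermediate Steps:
$R = 6$ ($R = 2 \left(\left(-3\right) \left(-1\right)\right) = 2 \cdot 3 = 6$)
$Q{\left(9 \right)} R = \frac{1}{9} \cdot 6 = \frac{2}{3}$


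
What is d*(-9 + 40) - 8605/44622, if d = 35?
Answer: 48406265/44622 ≈ 1084.8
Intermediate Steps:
d*(-9 + 40) - 8605/44622 = 35*(-9 + 40) - 8605/44622 = 35*31 - 8605/44622 = 1085 - 1*8605/44622 = 1085 - 8605/44622 = 48406265/44622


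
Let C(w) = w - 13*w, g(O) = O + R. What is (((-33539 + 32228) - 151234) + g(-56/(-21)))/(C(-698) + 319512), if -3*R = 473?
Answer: -12725/27324 ≈ -0.46571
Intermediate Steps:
R = -473/3 (R = -⅓*473 = -473/3 ≈ -157.67)
g(O) = -473/3 + O (g(O) = O - 473/3 = -473/3 + O)
C(w) = -12*w
(((-33539 + 32228) - 151234) + g(-56/(-21)))/(C(-698) + 319512) = (((-33539 + 32228) - 151234) + (-473/3 - 56/(-21)))/(-12*(-698) + 319512) = ((-1311 - 151234) + (-473/3 - 56*(-1/21)))/(8376 + 319512) = (-152545 + (-473/3 + 8/3))/327888 = (-152545 - 155)*(1/327888) = -152700*1/327888 = -12725/27324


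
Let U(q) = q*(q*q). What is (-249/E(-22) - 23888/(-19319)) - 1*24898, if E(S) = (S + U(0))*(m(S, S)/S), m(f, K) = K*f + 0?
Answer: -232799408247/9350396 ≈ -24897.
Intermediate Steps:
m(f, K) = K*f
U(q) = q³ (U(q) = q*q² = q³)
E(S) = S² (E(S) = (S + 0³)*((S*S)/S) = (S + 0)*(S²/S) = S*S = S²)
(-249/E(-22) - 23888/(-19319)) - 1*24898 = (-249/((-22)²) - 23888/(-19319)) - 1*24898 = (-249/484 - 23888*(-1/19319)) - 24898 = (-249*1/484 + 23888/19319) - 24898 = (-249/484 + 23888/19319) - 24898 = 6751361/9350396 - 24898 = -232799408247/9350396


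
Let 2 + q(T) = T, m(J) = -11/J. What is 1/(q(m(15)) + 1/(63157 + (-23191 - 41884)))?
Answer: -28770/78653 ≈ -0.36578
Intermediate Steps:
q(T) = -2 + T
1/(q(m(15)) + 1/(63157 + (-23191 - 41884))) = 1/((-2 - 11/15) + 1/(63157 + (-23191 - 41884))) = 1/((-2 - 11*1/15) + 1/(63157 - 65075)) = 1/((-2 - 11/15) + 1/(-1918)) = 1/(-41/15 - 1/1918) = 1/(-78653/28770) = -28770/78653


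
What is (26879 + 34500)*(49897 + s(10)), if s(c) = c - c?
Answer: 3062627963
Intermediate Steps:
s(c) = 0
(26879 + 34500)*(49897 + s(10)) = (26879 + 34500)*(49897 + 0) = 61379*49897 = 3062627963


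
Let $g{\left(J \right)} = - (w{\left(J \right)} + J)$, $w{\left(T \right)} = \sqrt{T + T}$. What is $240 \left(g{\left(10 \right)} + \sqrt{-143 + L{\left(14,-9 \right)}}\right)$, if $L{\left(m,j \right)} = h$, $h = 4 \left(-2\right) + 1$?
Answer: $-2400 - 480 \sqrt{5} + 1200 i \sqrt{6} \approx -3473.3 + 2939.4 i$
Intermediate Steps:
$w{\left(T \right)} = \sqrt{2} \sqrt{T}$ ($w{\left(T \right)} = \sqrt{2 T} = \sqrt{2} \sqrt{T}$)
$h = -7$ ($h = -8 + 1 = -7$)
$L{\left(m,j \right)} = -7$
$g{\left(J \right)} = - J - \sqrt{2} \sqrt{J}$ ($g{\left(J \right)} = - (\sqrt{2} \sqrt{J} + J) = - (J + \sqrt{2} \sqrt{J}) = - J - \sqrt{2} \sqrt{J}$)
$240 \left(g{\left(10 \right)} + \sqrt{-143 + L{\left(14,-9 \right)}}\right) = 240 \left(\left(\left(-1\right) 10 - \sqrt{2} \sqrt{10}\right) + \sqrt{-143 - 7}\right) = 240 \left(\left(-10 - 2 \sqrt{5}\right) + \sqrt{-150}\right) = 240 \left(\left(-10 - 2 \sqrt{5}\right) + 5 i \sqrt{6}\right) = 240 \left(-10 - 2 \sqrt{5} + 5 i \sqrt{6}\right) = -2400 - 480 \sqrt{5} + 1200 i \sqrt{6}$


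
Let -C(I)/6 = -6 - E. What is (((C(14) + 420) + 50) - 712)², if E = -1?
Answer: 44944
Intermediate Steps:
C(I) = 30 (C(I) = -6*(-6 - 1*(-1)) = -6*(-6 + 1) = -6*(-5) = 30)
(((C(14) + 420) + 50) - 712)² = (((30 + 420) + 50) - 712)² = ((450 + 50) - 712)² = (500 - 712)² = (-212)² = 44944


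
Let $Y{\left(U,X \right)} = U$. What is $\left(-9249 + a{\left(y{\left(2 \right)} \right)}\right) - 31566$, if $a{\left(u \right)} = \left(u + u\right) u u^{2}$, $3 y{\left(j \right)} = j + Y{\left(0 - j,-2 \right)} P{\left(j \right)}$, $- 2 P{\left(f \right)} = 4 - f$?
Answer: $- \frac{3305503}{81} \approx -40809.0$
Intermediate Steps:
$P{\left(f \right)} = -2 + \frac{f}{2}$ ($P{\left(f \right)} = - \frac{4 - f}{2} = -2 + \frac{f}{2}$)
$y{\left(j \right)} = \frac{j}{3} - \frac{j \left(-2 + \frac{j}{2}\right)}{3}$ ($y{\left(j \right)} = \frac{j + \left(0 - j\right) \left(-2 + \frac{j}{2}\right)}{3} = \frac{j + - j \left(-2 + \frac{j}{2}\right)}{3} = \frac{j - j \left(-2 + \frac{j}{2}\right)}{3} = \frac{j}{3} - \frac{j \left(-2 + \frac{j}{2}\right)}{3}$)
$a{\left(u \right)} = 2 u^{4}$ ($a{\left(u \right)} = 2 u u u^{2} = 2 u^{2} u^{2} = 2 u^{4}$)
$\left(-9249 + a{\left(y{\left(2 \right)} \right)}\right) - 31566 = \left(-9249 + 2 \left(\frac{1}{6} \cdot 2 \left(6 - 2\right)\right)^{4}\right) - 31566 = \left(-9249 + 2 \left(\frac{1}{6} \cdot 2 \cdot 4\right)^{4}\right) - 31566 = \left(-9249 + 2 \left(\frac{4}{3}\right)^{4}\right) - 31566 = \left(-9249 + 2 \cdot \frac{256}{81}\right) - 31566 = \left(-9249 + \frac{512}{81}\right) - 31566 = - \frac{748657}{81} - 31566 = - \frac{3305503}{81}$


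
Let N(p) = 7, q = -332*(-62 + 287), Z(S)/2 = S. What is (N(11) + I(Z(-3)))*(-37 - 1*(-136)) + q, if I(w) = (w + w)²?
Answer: -59751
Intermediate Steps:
Z(S) = 2*S
q = -74700 (q = -332*225 = -74700)
I(w) = 4*w² (I(w) = (2*w)² = 4*w²)
(N(11) + I(Z(-3)))*(-37 - 1*(-136)) + q = (7 + 4*(2*(-3))²)*(-37 - 1*(-136)) - 74700 = (7 + 4*(-6)²)*(-37 + 136) - 74700 = (7 + 4*36)*99 - 74700 = (7 + 144)*99 - 74700 = 151*99 - 74700 = 14949 - 74700 = -59751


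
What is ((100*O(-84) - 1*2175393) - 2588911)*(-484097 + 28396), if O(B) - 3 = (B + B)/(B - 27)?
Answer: 80323019386148/37 ≈ 2.1709e+12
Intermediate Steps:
O(B) = 3 + 2*B/(-27 + B) (O(B) = 3 + (B + B)/(B - 27) = 3 + (2*B)/(-27 + B) = 3 + 2*B/(-27 + B))
((100*O(-84) - 1*2175393) - 2588911)*(-484097 + 28396) = ((100*((-81 + 5*(-84))/(-27 - 84)) - 1*2175393) - 2588911)*(-484097 + 28396) = ((100*((-81 - 420)/(-111)) - 2175393) - 2588911)*(-455701) = ((100*(-1/111*(-501)) - 2175393) - 2588911)*(-455701) = ((100*(167/37) - 2175393) - 2588911)*(-455701) = ((16700/37 - 2175393) - 2588911)*(-455701) = (-80472841/37 - 2588911)*(-455701) = -176262548/37*(-455701) = 80323019386148/37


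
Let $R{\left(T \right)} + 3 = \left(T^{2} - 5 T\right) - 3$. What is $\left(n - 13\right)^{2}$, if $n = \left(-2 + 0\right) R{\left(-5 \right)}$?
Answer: $10201$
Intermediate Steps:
$R{\left(T \right)} = -6 + T^{2} - 5 T$ ($R{\left(T \right)} = -3 - \left(3 - T^{2} + 5 T\right) = -6 + T^{2} - 5 T$)
$n = -88$ ($n = \left(-2 + 0\right) \left(-6 + \left(-5\right)^{2} - -25\right) = - 2 \left(-6 + 25 + 25\right) = \left(-2\right) 44 = -88$)
$\left(n - 13\right)^{2} = \left(-88 - 13\right)^{2} = \left(-101\right)^{2} = 10201$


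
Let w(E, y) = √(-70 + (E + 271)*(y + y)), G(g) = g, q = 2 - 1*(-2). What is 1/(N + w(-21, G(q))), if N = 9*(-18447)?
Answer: -166023/27563634599 - √1930/27563634599 ≈ -6.0249e-6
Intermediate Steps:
q = 4 (q = 2 + 2 = 4)
w(E, y) = √(-70 + 2*y*(271 + E)) (w(E, y) = √(-70 + (271 + E)*(2*y)) = √(-70 + 2*y*(271 + E)))
N = -166023
1/(N + w(-21, G(q))) = 1/(-166023 + √(-70 + 542*4 + 2*(-21)*4)) = 1/(-166023 + √(-70 + 2168 - 168)) = 1/(-166023 + √1930)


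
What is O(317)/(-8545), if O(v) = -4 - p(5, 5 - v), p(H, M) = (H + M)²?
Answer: 94253/8545 ≈ 11.030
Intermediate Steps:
O(v) = -4 - (10 - v)² (O(v) = -4 - (5 + (5 - v))² = -4 - (10 - v)²)
O(317)/(-8545) = (-4 - (-10 + 317)²)/(-8545) = (-4 - 1*307²)*(-1/8545) = (-4 - 1*94249)*(-1/8545) = (-4 - 94249)*(-1/8545) = -94253*(-1/8545) = 94253/8545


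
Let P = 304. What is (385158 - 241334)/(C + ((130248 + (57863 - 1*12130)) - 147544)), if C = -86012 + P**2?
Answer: 143824/34841 ≈ 4.1280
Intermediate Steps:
C = 6404 (C = -86012 + 304**2 = -86012 + 92416 = 6404)
(385158 - 241334)/(C + ((130248 + (57863 - 1*12130)) - 147544)) = (385158 - 241334)/(6404 + ((130248 + (57863 - 1*12130)) - 147544)) = 143824/(6404 + ((130248 + (57863 - 12130)) - 147544)) = 143824/(6404 + ((130248 + 45733) - 147544)) = 143824/(6404 + (175981 - 147544)) = 143824/(6404 + 28437) = 143824/34841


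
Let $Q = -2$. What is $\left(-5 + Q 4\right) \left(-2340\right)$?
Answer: $30420$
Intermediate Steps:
$\left(-5 + Q 4\right) \left(-2340\right) = \left(-5 - 8\right) \left(-2340\right) = \left(-13\right) \left(-2340\right) = 30420$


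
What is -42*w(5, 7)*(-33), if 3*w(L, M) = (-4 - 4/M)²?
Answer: 67584/7 ≈ 9654.9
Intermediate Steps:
w(L, M) = (-4 - 4/M)²/3
-42*w(5, 7)*(-33) = -224*(1 + 7)²/7²*(-33) = -224*8²/49*(-33) = -224*64/49*(-33) = -42*1024/147*(-33) = -2048/7*(-33) = 67584/7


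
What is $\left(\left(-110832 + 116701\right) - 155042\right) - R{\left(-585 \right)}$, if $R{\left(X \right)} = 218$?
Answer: $-149391$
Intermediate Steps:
$\left(\left(-110832 + 116701\right) - 155042\right) - R{\left(-585 \right)} = \left(\left(-110832 + 116701\right) - 155042\right) - 218 = \left(5869 - 155042\right) - 218 = -149173 - 218 = -149391$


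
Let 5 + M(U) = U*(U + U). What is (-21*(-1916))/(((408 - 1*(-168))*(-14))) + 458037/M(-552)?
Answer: -247932485/58502688 ≈ -4.2380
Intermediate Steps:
M(U) = -5 + 2*U**2 (M(U) = -5 + U*(U + U) = -5 + U*(2*U) = -5 + 2*U**2)
(-21*(-1916))/(((408 - 1*(-168))*(-14))) + 458037/M(-552) = (-21*(-1916))/(((408 - 1*(-168))*(-14))) + 458037/(-5 + 2*(-552)**2) = 40236/(((408 + 168)*(-14))) + 458037/(-5 + 2*304704) = 40236/((576*(-14))) + 458037/(-5 + 609408) = 40236/(-8064) + 458037/609403 = 40236*(-1/8064) + 458037*(1/609403) = -479/96 + 458037/609403 = -247932485/58502688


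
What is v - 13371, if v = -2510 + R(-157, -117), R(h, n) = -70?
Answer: -15951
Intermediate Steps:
v = -2580 (v = -2510 - 70 = -2580)
v - 13371 = -2580 - 13371 = -15951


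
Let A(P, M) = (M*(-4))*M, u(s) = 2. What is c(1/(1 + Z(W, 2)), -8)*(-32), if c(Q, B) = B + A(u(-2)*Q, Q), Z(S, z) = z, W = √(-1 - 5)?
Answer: 2432/9 ≈ 270.22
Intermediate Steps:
W = I*√6 (W = √(-6) = I*√6 ≈ 2.4495*I)
A(P, M) = -4*M² (A(P, M) = (-4*M)*M = -4*M²)
c(Q, B) = B - 4*Q²
c(1/(1 + Z(W, 2)), -8)*(-32) = (-8 - 4/(1 + 2)²)*(-32) = (-8 - 4*(1/3)²)*(-32) = (-8 - 4*(⅓)²)*(-32) = (-8 - 4*⅑)*(-32) = (-8 - 4/9)*(-32) = -76/9*(-32) = 2432/9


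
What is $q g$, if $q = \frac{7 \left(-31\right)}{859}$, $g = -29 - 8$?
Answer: $\frac{8029}{859} \approx 9.3469$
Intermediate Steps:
$g = -37$ ($g = -29 - 8 = -37$)
$q = - \frac{217}{859}$ ($q = \left(-217\right) \frac{1}{859} = - \frac{217}{859} \approx -0.25262$)
$q g = \left(- \frac{217}{859}\right) \left(-37\right) = \frac{8029}{859}$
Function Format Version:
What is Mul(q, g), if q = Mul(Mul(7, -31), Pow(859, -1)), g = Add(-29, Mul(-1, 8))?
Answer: Rational(8029, 859) ≈ 9.3469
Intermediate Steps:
g = -37 (g = Add(-29, -8) = -37)
q = Rational(-217, 859) (q = Mul(-217, Rational(1, 859)) = Rational(-217, 859) ≈ -0.25262)
Mul(q, g) = Mul(Rational(-217, 859), -37) = Rational(8029, 859)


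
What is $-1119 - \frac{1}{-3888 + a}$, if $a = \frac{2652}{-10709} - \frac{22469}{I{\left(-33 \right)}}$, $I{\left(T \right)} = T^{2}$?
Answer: $- \frac{51010450686102}{45585757237} \approx -1119.0$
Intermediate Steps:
$a = - \frac{243508549}{11662101}$ ($a = \frac{2652}{-10709} - \frac{22469}{\left(-33\right)^{2}} = 2652 \left(- \frac{1}{10709}\right) - \frac{22469}{1089} = - \frac{2652}{10709} - \frac{22469}{1089} = - \frac{243508549}{11662101} \approx -20.88$)
$-1119 - \frac{1}{-3888 + a} = -1119 - \frac{1}{-3888 - \frac{243508549}{11662101}} = -1119 - \frac{1}{- \frac{45585757237}{11662101}} = -1119 - - \frac{11662101}{45585757237} = -1119 + \frac{11662101}{45585757237} = - \frac{51010450686102}{45585757237}$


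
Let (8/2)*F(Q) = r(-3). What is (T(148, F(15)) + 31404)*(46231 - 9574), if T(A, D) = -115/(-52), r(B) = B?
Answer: 59865389811/52 ≈ 1.1513e+9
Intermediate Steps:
F(Q) = -3/4 (F(Q) = (1/4)*(-3) = -3/4)
T(A, D) = 115/52 (T(A, D) = -115*(-1)/52 = -1*(-115/52) = 115/52)
(T(148, F(15)) + 31404)*(46231 - 9574) = (115/52 + 31404)*(46231 - 9574) = (1633123/52)*36657 = 59865389811/52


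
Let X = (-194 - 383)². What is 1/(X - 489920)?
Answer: -1/156991 ≈ -6.3698e-6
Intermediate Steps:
X = 332929 (X = (-577)² = 332929)
1/(X - 489920) = 1/(332929 - 489920) = 1/(-156991) = -1/156991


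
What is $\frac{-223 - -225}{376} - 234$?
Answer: $- \frac{43991}{188} \approx -233.99$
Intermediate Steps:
$\frac{-223 - -225}{376} - 234 = \left(-223 + 225\right) \frac{1}{376} - 234 = 2 \cdot \frac{1}{376} - 234 = \frac{1}{188} - 234 = - \frac{43991}{188}$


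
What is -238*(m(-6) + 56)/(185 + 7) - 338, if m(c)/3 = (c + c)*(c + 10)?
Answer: -2747/12 ≈ -228.92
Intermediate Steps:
m(c) = 6*c*(10 + c) (m(c) = 3*((c + c)*(c + 10)) = 3*((2*c)*(10 + c)) = 3*(2*c*(10 + c)) = 6*c*(10 + c))
-238*(m(-6) + 56)/(185 + 7) - 338 = -238*(6*(-6)*(10 - 6) + 56)/(185 + 7) - 338 = -238*(6*(-6)*4 + 56)/192 - 338 = -238*(-144 + 56)/192 - 338 = -(-20944)/192 - 338 = -238*(-11/24) - 338 = 1309/12 - 338 = -2747/12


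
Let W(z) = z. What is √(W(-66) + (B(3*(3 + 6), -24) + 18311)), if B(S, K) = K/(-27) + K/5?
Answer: √4104245/15 ≈ 135.06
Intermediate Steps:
B(S, K) = 22*K/135 (B(S, K) = K*(-1/27) + K*(⅕) = -K/27 + K/5 = 22*K/135)
√(W(-66) + (B(3*(3 + 6), -24) + 18311)) = √(-66 + ((22/135)*(-24) + 18311)) = √(-66 + (-176/45 + 18311)) = √(-66 + 823819/45) = √(820849/45) = √4104245/15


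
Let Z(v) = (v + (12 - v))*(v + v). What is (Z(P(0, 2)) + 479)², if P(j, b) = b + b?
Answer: 330625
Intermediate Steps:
P(j, b) = 2*b
Z(v) = 24*v (Z(v) = 12*(2*v) = 24*v)
(Z(P(0, 2)) + 479)² = (24*(2*2) + 479)² = (24*4 + 479)² = (96 + 479)² = 575² = 330625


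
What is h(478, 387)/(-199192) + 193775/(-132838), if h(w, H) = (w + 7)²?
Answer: -34922624175/13230133448 ≈ -2.6396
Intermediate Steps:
h(w, H) = (7 + w)²
h(478, 387)/(-199192) + 193775/(-132838) = (7 + 478)²/(-199192) + 193775/(-132838) = 485²*(-1/199192) + 193775*(-1/132838) = 235225*(-1/199192) - 193775/132838 = -235225/199192 - 193775/132838 = -34922624175/13230133448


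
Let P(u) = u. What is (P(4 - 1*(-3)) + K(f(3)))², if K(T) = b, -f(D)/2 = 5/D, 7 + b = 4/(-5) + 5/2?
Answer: 289/100 ≈ 2.8900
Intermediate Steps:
b = -53/10 (b = -7 + (4/(-5) + 5/2) = -7 + (4*(-⅕) + 5*(½)) = -7 + (-⅘ + 5/2) = -7 + 17/10 = -53/10 ≈ -5.3000)
f(D) = -10/D
K(T) = -53/10
(P(4 - 1*(-3)) + K(f(3)))² = ((4 - 1*(-3)) - 53/10)² = ((4 + 3) - 53/10)² = (7 - 53/10)² = (17/10)² = 289/100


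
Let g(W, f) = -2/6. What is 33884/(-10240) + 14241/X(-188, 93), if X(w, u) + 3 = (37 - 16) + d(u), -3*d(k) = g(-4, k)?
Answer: 326731867/417280 ≈ 783.00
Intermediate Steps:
g(W, f) = -⅓ (g(W, f) = -2*⅙ = -⅓)
d(k) = ⅑ (d(k) = -⅓*(-⅓) = ⅑)
X(w, u) = 163/9 (X(w, u) = -3 + ((37 - 16) + ⅑) = -3 + (21 + ⅑) = -3 + 190/9 = 163/9)
33884/(-10240) + 14241/X(-188, 93) = 33884/(-10240) + 14241/(163/9) = 33884*(-1/10240) + 14241*(9/163) = -8471/2560 + 128169/163 = 326731867/417280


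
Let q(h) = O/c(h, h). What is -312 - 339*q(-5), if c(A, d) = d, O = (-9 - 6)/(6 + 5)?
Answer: -4449/11 ≈ -404.45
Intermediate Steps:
O = -15/11 ≈ -1.3636
q(h) = -15/(11*h)
-312 - 339*q(-5) = -312 - (-5085)/(11*(-5)) = -312 - (-5085)*(-1)/(11*5) = -312 - 339*3/11 = -312 - 1017/11 = -4449/11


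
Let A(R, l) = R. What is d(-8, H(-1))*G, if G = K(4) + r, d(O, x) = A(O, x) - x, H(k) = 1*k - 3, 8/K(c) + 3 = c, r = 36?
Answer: -176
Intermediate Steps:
K(c) = 8/(-3 + c)
H(k) = -3 + k (H(k) = k - 3 = -3 + k)
d(O, x) = O - x
G = 44 (G = 8/(-3 + 4) + 36 = 8/1 + 36 = 8*1 + 36 = 8 + 36 = 44)
d(-8, H(-1))*G = (-8 - (-3 - 1))*44 = (-8 - 1*(-4))*44 = (-8 + 4)*44 = -4*44 = -176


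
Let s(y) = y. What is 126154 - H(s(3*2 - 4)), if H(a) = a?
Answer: 126152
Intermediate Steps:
126154 - H(s(3*2 - 4)) = 126154 - (3*2 - 4) = 126154 - (6 - 4) = 126154 - 1*2 = 126154 - 2 = 126152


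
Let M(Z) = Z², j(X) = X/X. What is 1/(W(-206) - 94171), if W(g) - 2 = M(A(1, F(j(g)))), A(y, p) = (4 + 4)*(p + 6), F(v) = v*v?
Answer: -1/91033 ≈ -1.0985e-5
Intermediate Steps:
j(X) = 1
F(v) = v²
A(y, p) = 48 + 8*p (A(y, p) = 8*(6 + p) = 48 + 8*p)
W(g) = 3138 (W(g) = 2 + (48 + 8*1²)² = 2 + (48 + 8*1)² = 2 + (48 + 8)² = 2 + 56² = 2 + 3136 = 3138)
1/(W(-206) - 94171) = 1/(3138 - 94171) = 1/(-91033) = -1/91033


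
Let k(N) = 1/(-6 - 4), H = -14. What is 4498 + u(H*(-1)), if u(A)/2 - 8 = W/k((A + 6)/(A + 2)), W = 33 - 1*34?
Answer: 4534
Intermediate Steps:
W = -1 (W = 33 - 34 = -1)
k(N) = -⅒ (k(N) = 1/(-10) = -⅒)
u(A) = 36 (u(A) = 16 + 2*(-1/(-⅒)) = 16 + 2*(-1*(-10)) = 16 + 2*10 = 16 + 20 = 36)
4498 + u(H*(-1)) = 4498 + 36 = 4534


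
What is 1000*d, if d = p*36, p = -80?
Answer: -2880000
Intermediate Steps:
d = -2880 (d = -80*36 = -2880)
1000*d = 1000*(-2880) = -2880000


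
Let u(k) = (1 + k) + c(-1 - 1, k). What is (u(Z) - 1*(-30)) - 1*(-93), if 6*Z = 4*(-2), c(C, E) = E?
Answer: 364/3 ≈ 121.33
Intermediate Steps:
Z = -4/3 (Z = (4*(-2))/6 = (⅙)*(-8) = -4/3 ≈ -1.3333)
u(k) = 1 + 2*k (u(k) = (1 + k) + k = 1 + 2*k)
(u(Z) - 1*(-30)) - 1*(-93) = ((1 + 2*(-4/3)) - 1*(-30)) - 1*(-93) = ((1 - 8/3) + 30) + 93 = (-5/3 + 30) + 93 = 85/3 + 93 = 364/3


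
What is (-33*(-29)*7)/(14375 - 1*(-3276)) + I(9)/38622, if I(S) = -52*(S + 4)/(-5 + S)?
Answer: 255745759/681716922 ≈ 0.37515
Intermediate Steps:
I(S) = -52*(4 + S)/(-5 + S)
(-33*(-29)*7)/(14375 - 1*(-3276)) + I(9)/38622 = (-33*(-29)*7)/(14375 - 1*(-3276)) + (52*(-4 - 1*9)/(-5 + 9))/38622 = (957*7)/(14375 + 3276) + (52*(-4 - 9)/4)*(1/38622) = 6699/17651 + (52*(¼)*(-13))*(1/38622) = 6699*(1/17651) - 169*1/38622 = 6699/17651 - 169/38622 = 255745759/681716922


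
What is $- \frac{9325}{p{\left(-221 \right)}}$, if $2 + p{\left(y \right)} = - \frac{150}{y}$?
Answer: $\frac{2060825}{292} \approx 7057.6$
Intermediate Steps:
$p{\left(y \right)} = -2 - \frac{150}{y}$
$- \frac{9325}{p{\left(-221 \right)}} = - \frac{9325}{-2 - \frac{150}{-221}} = - \frac{9325}{-2 - - \frac{150}{221}} = - \frac{9325}{-2 + \frac{150}{221}} = - \frac{9325}{- \frac{292}{221}} = \left(-9325\right) \left(- \frac{221}{292}\right) = \frac{2060825}{292}$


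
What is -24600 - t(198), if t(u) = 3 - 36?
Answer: -24567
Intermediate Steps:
t(u) = -33
-24600 - t(198) = -24600 - 1*(-33) = -24600 + 33 = -24567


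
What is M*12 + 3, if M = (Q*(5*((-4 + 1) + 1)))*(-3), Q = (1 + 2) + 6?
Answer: 3243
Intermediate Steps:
Q = 9 (Q = 3 + 6 = 9)
M = 270 (M = (9*(5*((-4 + 1) + 1)))*(-3) = (9*(5*(-3 + 1)))*(-3) = (9*(5*(-2)))*(-3) = (9*(-10))*(-3) = -90*(-3) = 270)
M*12 + 3 = 270*12 + 3 = 3240 + 3 = 3243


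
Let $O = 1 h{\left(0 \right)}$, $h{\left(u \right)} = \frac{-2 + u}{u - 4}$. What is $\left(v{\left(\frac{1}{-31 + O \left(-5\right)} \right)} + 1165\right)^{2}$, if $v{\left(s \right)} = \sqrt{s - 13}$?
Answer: $\frac{90933202}{67} + \frac{6990 i \sqrt{6499}}{67} \approx 1.3572 \cdot 10^{6} + 8410.6 i$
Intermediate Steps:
$h{\left(u \right)} = \frac{-2 + u}{-4 + u}$
$O = \frac{1}{2}$ ($O = 1 \frac{-2 + 0}{-4 + 0} = 1 \frac{1}{-4} \left(-2\right) = 1 \left(\left(- \frac{1}{4}\right) \left(-2\right)\right) = 1 \cdot \frac{1}{2} = \frac{1}{2} \approx 0.5$)
$v{\left(s \right)} = \sqrt{-13 + s}$
$\left(v{\left(\frac{1}{-31 + O \left(-5\right)} \right)} + 1165\right)^{2} = \left(\sqrt{-13 + \frac{1}{-31 + \frac{1}{2} \left(-5\right)}} + 1165\right)^{2} = \left(\sqrt{-13 + \frac{1}{-31 - \frac{5}{2}}} + 1165\right)^{2} = \left(\sqrt{-13 + \frac{1}{- \frac{67}{2}}} + 1165\right)^{2} = \left(\sqrt{-13 - \frac{2}{67}} + 1165\right)^{2} = \left(\sqrt{- \frac{873}{67}} + 1165\right)^{2} = \left(\frac{3 i \sqrt{6499}}{67} + 1165\right)^{2} = \left(1165 + \frac{3 i \sqrt{6499}}{67}\right)^{2}$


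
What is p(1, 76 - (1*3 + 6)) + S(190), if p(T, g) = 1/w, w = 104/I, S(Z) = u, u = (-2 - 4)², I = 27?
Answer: 3771/104 ≈ 36.260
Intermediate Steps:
u = 36 (u = (-6)² = 36)
S(Z) = 36
w = 104/27 ≈ 3.8519
p(T, g) = 27/104 (p(T, g) = 1/(104/27) = 27/104)
p(1, 76 - (1*3 + 6)) + S(190) = 27/104 + 36 = 3771/104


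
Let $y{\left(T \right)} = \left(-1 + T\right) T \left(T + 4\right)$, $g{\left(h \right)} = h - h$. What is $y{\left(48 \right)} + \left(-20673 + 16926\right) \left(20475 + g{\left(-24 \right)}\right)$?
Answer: $-76602513$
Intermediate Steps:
$g{\left(h \right)} = 0$
$y{\left(T \right)} = T \left(-1 + T\right) \left(4 + T\right)$ ($y{\left(T \right)} = \left(-1 + T\right) T \left(4 + T\right) = T \left(-1 + T\right) \left(4 + T\right)$)
$y{\left(48 \right)} + \left(-20673 + 16926\right) \left(20475 + g{\left(-24 \right)}\right) = 48 \left(-4 + 48^{2} + 3 \cdot 48\right) + \left(-20673 + 16926\right) \left(20475 + 0\right) = 48 \left(-4 + 2304 + 144\right) - 76719825 = 48 \cdot 2444 - 76719825 = 117312 - 76719825 = -76602513$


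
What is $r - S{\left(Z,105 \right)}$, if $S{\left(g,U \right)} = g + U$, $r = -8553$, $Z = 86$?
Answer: $-8744$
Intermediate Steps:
$S{\left(g,U \right)} = U + g$
$r - S{\left(Z,105 \right)} = -8553 - \left(105 + 86\right) = -8553 - 191 = -8744$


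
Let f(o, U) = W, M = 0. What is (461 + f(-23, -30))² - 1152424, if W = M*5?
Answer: -939903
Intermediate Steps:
W = 0 (W = 0*5 = 0)
f(o, U) = 0
(461 + f(-23, -30))² - 1152424 = (461 + 0)² - 1152424 = 461² - 1152424 = 212521 - 1152424 = -939903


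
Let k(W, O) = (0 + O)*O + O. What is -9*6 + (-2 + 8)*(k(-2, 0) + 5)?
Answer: -24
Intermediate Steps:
k(W, O) = O + O² (k(W, O) = O*O + O = O² + O = O + O²)
-9*6 + (-2 + 8)*(k(-2, 0) + 5) = -9*6 + (-2 + 8)*(0*(1 + 0) + 5) = -54 + 6*(0*1 + 5) = -54 + 6*(0 + 5) = -54 + 6*5 = -54 + 30 = -24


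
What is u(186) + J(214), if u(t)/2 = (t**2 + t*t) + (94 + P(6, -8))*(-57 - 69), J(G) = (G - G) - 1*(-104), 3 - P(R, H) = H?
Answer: 112028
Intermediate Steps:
P(R, H) = 3 - H
J(G) = 104 (J(G) = 0 + 104 = 104)
u(t) = -26460 + 4*t**2 (u(t) = 2*((t**2 + t*t) + (94 + (3 - 1*(-8)))*(-57 - 69)) = 2*((t**2 + t**2) + (94 + (3 + 8))*(-126)) = 2*(2*t**2 + (94 + 11)*(-126)) = 2*(2*t**2 + 105*(-126)) = 2*(2*t**2 - 13230) = 2*(-13230 + 2*t**2) = -26460 + 4*t**2)
u(186) + J(214) = (-26460 + 4*186**2) + 104 = (-26460 + 4*34596) + 104 = (-26460 + 138384) + 104 = 111924 + 104 = 112028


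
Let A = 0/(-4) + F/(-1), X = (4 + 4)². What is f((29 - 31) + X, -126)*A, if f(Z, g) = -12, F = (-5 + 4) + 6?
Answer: 60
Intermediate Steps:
X = 64 (X = 8² = 64)
F = 5 (F = -1 + 6 = 5)
A = -5 (A = 0/(-4) + 5/(-1) = 0*(-¼) + 5*(-1) = 0 - 5 = -5)
f((29 - 31) + X, -126)*A = -12*(-5) = 60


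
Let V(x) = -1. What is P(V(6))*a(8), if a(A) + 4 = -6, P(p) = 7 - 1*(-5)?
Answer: -120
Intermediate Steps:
P(p) = 12 (P(p) = 7 + 5 = 12)
a(A) = -10 (a(A) = -4 - 6 = -10)
P(V(6))*a(8) = 12*(-10) = -120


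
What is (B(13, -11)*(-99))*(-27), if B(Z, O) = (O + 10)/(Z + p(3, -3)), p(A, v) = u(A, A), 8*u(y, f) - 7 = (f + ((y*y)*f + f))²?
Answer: -891/50 ≈ -17.820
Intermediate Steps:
u(y, f) = 7/8 + (2*f + f*y²)²/8 (u(y, f) = 7/8 + (f + ((y*y)*f + f))²/8 = 7/8 + (f + (y²*f + f))²/8 = 7/8 + (f + (f*y² + f))²/8 = 7/8 + (f + (f + f*y²))²/8 = 7/8 + (2*f + f*y²)²/8)
p(A, v) = 7/8 + A²*(2 + A²)²/8
B(Z, O) = (10 + O)/(137 + Z) (B(Z, O) = (O + 10)/(Z + (7/8 + (⅛)*3²*(2 + 3²)²)) = (10 + O)/(Z + (7/8 + (⅛)*9*(2 + 9)²)) = (10 + O)/(Z + (7/8 + (⅛)*9*11²)) = (10 + O)/(Z + (7/8 + (⅛)*9*121)) = (10 + O)/(Z + (7/8 + 1089/8)) = (10 + O)/(Z + 137) = (10 + O)/(137 + Z))
(B(13, -11)*(-99))*(-27) = (((10 - 11)/(137 + 13))*(-99))*(-27) = ((-1/150)*(-99))*(-27) = (((1/150)*(-1))*(-99))*(-27) = -1/150*(-99)*(-27) = (33/50)*(-27) = -891/50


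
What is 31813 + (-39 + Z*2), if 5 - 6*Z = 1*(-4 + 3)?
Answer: 31776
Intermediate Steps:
Z = 1 (Z = 5/6 - (-4 + 3)/6 = 5/6 - (-1)/6 = 5/6 - 1/6*(-1) = 5/6 + 1/6 = 1)
31813 + (-39 + Z*2) = 31813 + (-39 + 1*2) = 31813 + (-39 + 2) = 31813 - 37 = 31776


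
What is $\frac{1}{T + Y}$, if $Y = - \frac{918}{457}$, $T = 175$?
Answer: $\frac{457}{79057} \approx 0.0057806$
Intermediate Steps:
$Y = - \frac{918}{457}$ ($Y = \left(-918\right) \frac{1}{457} = - \frac{918}{457} \approx -2.0088$)
$\frac{1}{T + Y} = \frac{1}{175 - \frac{918}{457}} = \frac{1}{\frac{79057}{457}} = \frac{457}{79057}$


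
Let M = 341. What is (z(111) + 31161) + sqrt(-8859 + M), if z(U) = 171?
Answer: 31332 + I*sqrt(8518) ≈ 31332.0 + 92.293*I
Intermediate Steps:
(z(111) + 31161) + sqrt(-8859 + M) = (171 + 31161) + sqrt(-8859 + 341) = 31332 + sqrt(-8518) = 31332 + I*sqrt(8518)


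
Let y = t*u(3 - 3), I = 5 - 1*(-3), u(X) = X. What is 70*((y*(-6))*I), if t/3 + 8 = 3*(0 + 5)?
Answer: 0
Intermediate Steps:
t = 21 (t = -24 + 3*(3*(0 + 5)) = -24 + 3*(3*5) = -24 + 3*15 = -24 + 45 = 21)
I = 8 (I = 5 + 3 = 8)
y = 0 (y = 21*(3 - 3) = 21*0 = 0)
70*((y*(-6))*I) = 70*((0*(-6))*8) = 70*(0*8) = 70*0 = 0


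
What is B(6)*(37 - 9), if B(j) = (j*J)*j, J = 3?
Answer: 3024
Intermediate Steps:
B(j) = 3*j² (B(j) = (j*3)*j = (3*j)*j = 3*j²)
B(6)*(37 - 9) = (3*6²)*(37 - 9) = (3*36)*28 = 108*28 = 3024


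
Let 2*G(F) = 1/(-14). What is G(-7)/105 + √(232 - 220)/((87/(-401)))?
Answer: -1/2940 - 802*√3/87 ≈ -15.967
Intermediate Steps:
G(F) = -1/28 (G(F) = (½)/(-14) = (½)*(-1/14) = -1/28)
G(-7)/105 + √(232 - 220)/((87/(-401))) = -1/28/105 + √(232 - 220)/((87/(-401))) = -1/28*1/105 + √12/((87*(-1/401))) = -1/2940 + (2*√3)/(-87/401) = -1/2940 + (2*√3)*(-401/87) = -1/2940 - 802*√3/87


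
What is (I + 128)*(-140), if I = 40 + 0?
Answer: -23520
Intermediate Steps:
I = 40
(I + 128)*(-140) = (40 + 128)*(-140) = 168*(-140) = -23520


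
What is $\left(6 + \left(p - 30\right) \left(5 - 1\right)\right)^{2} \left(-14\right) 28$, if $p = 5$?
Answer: $-3463712$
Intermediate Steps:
$\left(6 + \left(p - 30\right) \left(5 - 1\right)\right)^{2} \left(-14\right) 28 = \left(6 + \left(5 - 30\right) \left(5 - 1\right)\right)^{2} \left(-14\right) 28 = \left(6 + \left(5 - 30\right) 4\right)^{2} \left(-14\right) 28 = \left(6 - 100\right)^{2} \left(-14\right) 28 = \left(-94\right)^{2} \left(-14\right) 28 = 8836 \left(-14\right) 28 = \left(-123704\right) 28 = -3463712$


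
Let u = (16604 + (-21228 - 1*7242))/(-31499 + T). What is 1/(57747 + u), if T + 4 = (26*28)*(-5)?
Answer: 35143/2029414687 ≈ 1.7317e-5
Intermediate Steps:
T = -3644 (T = -4 + (26*28)*(-5) = -4 + 728*(-5) = -4 - 3640 = -3644)
u = 11866/35143 (u = (16604 + (-21228 - 1*7242))/(-31499 - 3644) = (16604 + (-21228 - 7242))/(-35143) = (16604 - 28470)*(-1/35143) = -11866*(-1/35143) = 11866/35143 ≈ 0.33765)
1/(57747 + u) = 1/(57747 + 11866/35143) = 1/(2029414687/35143) = 35143/2029414687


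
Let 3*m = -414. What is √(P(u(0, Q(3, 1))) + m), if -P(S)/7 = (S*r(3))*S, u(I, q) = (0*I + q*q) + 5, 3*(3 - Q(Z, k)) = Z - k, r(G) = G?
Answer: I*√196734/9 ≈ 49.283*I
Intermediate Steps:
Q(Z, k) = 3 - Z/3 + k/3 (Q(Z, k) = 3 - (Z - k)/3 = 3 + (-Z/3 + k/3) = 3 - Z/3 + k/3)
u(I, q) = 5 + q² (u(I, q) = (0 + q²) + 5 = q² + 5 = 5 + q²)
m = -138 (m = (⅓)*(-414) = -138)
P(S) = -21*S² (P(S) = -7*S*3*S = -7*3*S*S = -21*S²)
√(P(u(0, Q(3, 1))) + m) = √(-21*(5 + (3 - ⅓*3 + (⅓)*1)²)² - 138) = √(-21*(5 + (3 - 1 + ⅓)²)² - 138) = √(-21*(5 + (7/3)²)² - 138) = √(-21*(5 + 49/9)² - 138) = √(-21*(94/9)² - 138) = √(-21*8836/81 - 138) = √(-61852/27 - 138) = √(-65578/27) = I*√196734/9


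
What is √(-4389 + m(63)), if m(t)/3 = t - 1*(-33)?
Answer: I*√4101 ≈ 64.039*I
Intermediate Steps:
m(t) = 99 + 3*t (m(t) = 3*(t - 1*(-33)) = 3*(t + 33) = 3*(33 + t) = 99 + 3*t)
√(-4389 + m(63)) = √(-4389 + (99 + 3*63)) = √(-4389 + (99 + 189)) = √(-4389 + 288) = √(-4101) = I*√4101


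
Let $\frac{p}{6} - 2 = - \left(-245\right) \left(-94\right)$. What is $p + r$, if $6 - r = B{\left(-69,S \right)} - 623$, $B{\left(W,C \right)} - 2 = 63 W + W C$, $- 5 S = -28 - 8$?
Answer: $- \frac{663486}{5} \approx -1.327 \cdot 10^{5}$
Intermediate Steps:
$S = \frac{36}{5}$ ($S = - \frac{-28 - 8}{5} = \left(- \frac{1}{5}\right) \left(-36\right) = \frac{36}{5} \approx 7.2$)
$B{\left(W,C \right)} = 2 + 63 W + C W$ ($B{\left(W,C \right)} = 2 + \left(63 W + W C\right) = 2 + \left(63 W + C W\right) = 2 + 63 W + C W$)
$r = \frac{27354}{5}$ ($r = 6 - \left(\left(2 + 63 \left(-69\right) + \frac{36}{5} \left(-69\right)\right) - 623\right) = 6 - \left(\left(2 - 4347 - \frac{2484}{5}\right) - 623\right) = 6 - \left(- \frac{24209}{5} - 623\right) = 6 - - \frac{27324}{5} = 6 + \frac{27324}{5} = \frac{27354}{5} \approx 5470.8$)
$p = -138168$ ($p = 12 + 6 \left(- \left(-245\right) \left(-94\right)\right) = 12 + 6 \left(\left(-1\right) 23030\right) = 12 + 6 \left(-23030\right) = 12 - 138180 = -138168$)
$p + r = -138168 + \frac{27354}{5} = - \frac{663486}{5}$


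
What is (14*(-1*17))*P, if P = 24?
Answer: -5712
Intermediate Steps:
(14*(-1*17))*P = (14*(-1*17))*24 = (14*(-17))*24 = -238*24 = -5712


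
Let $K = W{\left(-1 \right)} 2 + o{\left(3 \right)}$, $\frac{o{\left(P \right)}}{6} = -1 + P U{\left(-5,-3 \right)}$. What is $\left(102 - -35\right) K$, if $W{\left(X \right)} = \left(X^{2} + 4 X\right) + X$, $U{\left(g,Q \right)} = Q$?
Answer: $-9316$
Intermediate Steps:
$o{\left(P \right)} = -6 - 18 P$ ($o{\left(P \right)} = 6 \left(-1 + P \left(-3\right)\right) = 6 \left(-1 - 3 P\right) = -6 - 18 P$)
$W{\left(X \right)} = X^{2} + 5 X$
$K = -68$ ($K = - (5 - 1) 2 - 60 = \left(-1\right) 4 \cdot 2 - 60 = \left(-4\right) 2 - 60 = -8 - 60 = -68$)
$\left(102 - -35\right) K = \left(102 - -35\right) \left(-68\right) = \left(102 + 35\right) \left(-68\right) = 137 \left(-68\right) = -9316$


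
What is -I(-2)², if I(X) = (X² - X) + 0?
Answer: -36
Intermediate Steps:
I(X) = X² - X
-I(-2)² = -(-2*(-1 - 2))² = -(-2*(-3))² = -1*6² = -1*36 = -36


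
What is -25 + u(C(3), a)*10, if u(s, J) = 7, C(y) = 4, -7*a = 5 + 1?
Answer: 45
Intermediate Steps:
a = -6/7 (a = -(5 + 1)/7 = -1/7*6 = -6/7 ≈ -0.85714)
-25 + u(C(3), a)*10 = -25 + 7*10 = -25 + 70 = 45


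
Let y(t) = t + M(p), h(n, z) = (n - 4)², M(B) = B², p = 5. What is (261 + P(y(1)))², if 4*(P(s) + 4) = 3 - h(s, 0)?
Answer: 299209/16 ≈ 18701.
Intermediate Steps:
h(n, z) = (-4 + n)²
y(t) = 25 + t (y(t) = t + 5² = t + 25 = 25 + t)
P(s) = -13/4 - (-4 + s)²/4 (P(s) = -4 + (3 - (-4 + s)²)/4 = -4 + (¾ - (-4 + s)²/4) = -13/4 - (-4 + s)²/4)
(261 + P(y(1)))² = (261 + (-13/4 - (-4 + (25 + 1))²/4))² = (261 + (-13/4 - (-4 + 26)²/4))² = (261 + (-13/4 - ¼*22²))² = (261 + (-13/4 - ¼*484))² = (261 + (-13/4 - 121))² = (261 - 497/4)² = (547/4)² = 299209/16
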